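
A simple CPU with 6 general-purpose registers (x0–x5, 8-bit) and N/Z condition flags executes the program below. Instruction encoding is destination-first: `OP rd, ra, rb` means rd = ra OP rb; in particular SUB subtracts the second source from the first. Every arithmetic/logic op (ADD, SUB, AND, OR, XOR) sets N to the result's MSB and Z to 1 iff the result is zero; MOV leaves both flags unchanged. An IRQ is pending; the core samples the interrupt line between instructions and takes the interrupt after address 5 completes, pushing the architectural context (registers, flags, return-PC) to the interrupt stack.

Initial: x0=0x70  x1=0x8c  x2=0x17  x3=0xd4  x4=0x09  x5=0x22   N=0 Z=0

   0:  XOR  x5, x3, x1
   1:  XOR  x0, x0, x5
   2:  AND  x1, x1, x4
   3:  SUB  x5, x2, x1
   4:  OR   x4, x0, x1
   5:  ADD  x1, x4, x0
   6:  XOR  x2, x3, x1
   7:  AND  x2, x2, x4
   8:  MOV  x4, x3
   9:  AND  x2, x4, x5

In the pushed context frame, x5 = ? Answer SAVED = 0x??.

after  0: x0=0x70 x1=0x8c x2=0x17 x3=0xd4 x4=0x09 x5=0x58  N=0 Z=0
after  1: x0=0x28 x1=0x8c x2=0x17 x3=0xd4 x4=0x09 x5=0x58  N=0 Z=0
after  2: x0=0x28 x1=0x08 x2=0x17 x3=0xd4 x4=0x09 x5=0x58  N=0 Z=0
after  3: x0=0x28 x1=0x08 x2=0x17 x3=0xd4 x4=0x09 x5=0x0f  N=0 Z=0
after  4: x0=0x28 x1=0x08 x2=0x17 x3=0xd4 x4=0x28 x5=0x0f  N=0 Z=0
after  5: x0=0x28 x1=0x50 x2=0x17 x3=0xd4 x4=0x28 x5=0x0f  N=0 Z=0
-- IRQ taken; context saved, return-PC = 6 --

SAVED = 0x0f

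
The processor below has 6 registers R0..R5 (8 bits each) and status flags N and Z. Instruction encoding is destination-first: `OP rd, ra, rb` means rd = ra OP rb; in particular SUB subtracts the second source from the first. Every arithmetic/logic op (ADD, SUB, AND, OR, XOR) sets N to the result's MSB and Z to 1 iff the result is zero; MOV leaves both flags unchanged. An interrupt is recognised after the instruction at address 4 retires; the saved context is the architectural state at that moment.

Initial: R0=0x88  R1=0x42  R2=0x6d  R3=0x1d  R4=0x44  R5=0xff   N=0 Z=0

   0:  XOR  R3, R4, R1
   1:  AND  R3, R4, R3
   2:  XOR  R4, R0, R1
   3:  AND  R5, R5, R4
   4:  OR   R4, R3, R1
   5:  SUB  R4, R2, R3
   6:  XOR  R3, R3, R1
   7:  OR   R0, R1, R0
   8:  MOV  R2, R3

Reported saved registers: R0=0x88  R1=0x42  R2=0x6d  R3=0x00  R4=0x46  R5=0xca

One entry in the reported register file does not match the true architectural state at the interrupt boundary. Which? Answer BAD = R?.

after  0: R0=0x88 R1=0x42 R2=0x6d R3=0x06 R4=0x44 R5=0xff  N=0 Z=0
after  1: R0=0x88 R1=0x42 R2=0x6d R3=0x04 R4=0x44 R5=0xff  N=0 Z=0
after  2: R0=0x88 R1=0x42 R2=0x6d R3=0x04 R4=0xca R5=0xff  N=1 Z=0
after  3: R0=0x88 R1=0x42 R2=0x6d R3=0x04 R4=0xca R5=0xca  N=1 Z=0
after  4: R0=0x88 R1=0x42 R2=0x6d R3=0x04 R4=0x46 R5=0xca  N=0 Z=0
-- IRQ taken; context saved, return-PC = 5 --
mismatch: R3: reported 0x00 vs actual 0x04

BAD = R3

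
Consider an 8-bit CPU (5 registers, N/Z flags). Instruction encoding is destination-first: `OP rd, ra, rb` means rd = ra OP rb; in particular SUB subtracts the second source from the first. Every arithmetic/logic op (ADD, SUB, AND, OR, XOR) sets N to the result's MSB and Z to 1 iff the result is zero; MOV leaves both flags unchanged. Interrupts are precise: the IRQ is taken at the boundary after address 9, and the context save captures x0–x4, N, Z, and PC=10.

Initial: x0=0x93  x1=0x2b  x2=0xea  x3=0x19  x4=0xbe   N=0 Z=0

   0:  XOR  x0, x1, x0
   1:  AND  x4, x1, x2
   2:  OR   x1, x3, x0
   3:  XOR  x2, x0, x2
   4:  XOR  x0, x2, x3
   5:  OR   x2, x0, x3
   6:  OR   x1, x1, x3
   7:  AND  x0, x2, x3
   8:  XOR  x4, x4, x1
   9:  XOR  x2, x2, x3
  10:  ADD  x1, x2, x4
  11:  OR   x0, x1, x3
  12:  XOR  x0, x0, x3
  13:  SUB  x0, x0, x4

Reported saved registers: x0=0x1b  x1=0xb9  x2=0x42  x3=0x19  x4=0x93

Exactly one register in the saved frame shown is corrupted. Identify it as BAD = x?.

BAD = x0

after  0: x0=0xb8 x1=0x2b x2=0xea x3=0x19 x4=0xbe  N=1 Z=0
after  1: x0=0xb8 x1=0x2b x2=0xea x3=0x19 x4=0x2a  N=0 Z=0
after  2: x0=0xb8 x1=0xb9 x2=0xea x3=0x19 x4=0x2a  N=1 Z=0
after  3: x0=0xb8 x1=0xb9 x2=0x52 x3=0x19 x4=0x2a  N=0 Z=0
after  4: x0=0x4b x1=0xb9 x2=0x52 x3=0x19 x4=0x2a  N=0 Z=0
after  5: x0=0x4b x1=0xb9 x2=0x5b x3=0x19 x4=0x2a  N=0 Z=0
after  6: x0=0x4b x1=0xb9 x2=0x5b x3=0x19 x4=0x2a  N=1 Z=0
after  7: x0=0x19 x1=0xb9 x2=0x5b x3=0x19 x4=0x2a  N=0 Z=0
after  8: x0=0x19 x1=0xb9 x2=0x5b x3=0x19 x4=0x93  N=1 Z=0
after  9: x0=0x19 x1=0xb9 x2=0x42 x3=0x19 x4=0x93  N=0 Z=0
-- IRQ taken; context saved, return-PC = 10 --
mismatch: x0: reported 0x1b vs actual 0x19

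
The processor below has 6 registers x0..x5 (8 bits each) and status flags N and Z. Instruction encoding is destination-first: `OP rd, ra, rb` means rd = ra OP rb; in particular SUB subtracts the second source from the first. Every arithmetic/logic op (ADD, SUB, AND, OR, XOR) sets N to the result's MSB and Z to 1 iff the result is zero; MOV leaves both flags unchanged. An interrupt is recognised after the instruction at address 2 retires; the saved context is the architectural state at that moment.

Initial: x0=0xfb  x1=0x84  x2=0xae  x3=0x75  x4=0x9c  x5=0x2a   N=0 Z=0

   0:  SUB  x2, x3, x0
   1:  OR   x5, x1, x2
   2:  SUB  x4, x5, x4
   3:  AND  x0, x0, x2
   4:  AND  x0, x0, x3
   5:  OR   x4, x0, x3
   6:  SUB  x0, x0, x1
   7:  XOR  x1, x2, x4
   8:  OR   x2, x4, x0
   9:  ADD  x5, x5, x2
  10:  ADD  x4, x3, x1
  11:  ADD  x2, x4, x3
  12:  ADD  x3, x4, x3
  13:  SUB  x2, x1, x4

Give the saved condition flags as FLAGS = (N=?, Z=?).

after  0: x0=0xfb x1=0x84 x2=0x7a x3=0x75 x4=0x9c x5=0x2a  N=0 Z=0
after  1: x0=0xfb x1=0x84 x2=0x7a x3=0x75 x4=0x9c x5=0xfe  N=1 Z=0
after  2: x0=0xfb x1=0x84 x2=0x7a x3=0x75 x4=0x62 x5=0xfe  N=0 Z=0
-- IRQ taken; context saved, return-PC = 3 --

FLAGS = (N=0, Z=0)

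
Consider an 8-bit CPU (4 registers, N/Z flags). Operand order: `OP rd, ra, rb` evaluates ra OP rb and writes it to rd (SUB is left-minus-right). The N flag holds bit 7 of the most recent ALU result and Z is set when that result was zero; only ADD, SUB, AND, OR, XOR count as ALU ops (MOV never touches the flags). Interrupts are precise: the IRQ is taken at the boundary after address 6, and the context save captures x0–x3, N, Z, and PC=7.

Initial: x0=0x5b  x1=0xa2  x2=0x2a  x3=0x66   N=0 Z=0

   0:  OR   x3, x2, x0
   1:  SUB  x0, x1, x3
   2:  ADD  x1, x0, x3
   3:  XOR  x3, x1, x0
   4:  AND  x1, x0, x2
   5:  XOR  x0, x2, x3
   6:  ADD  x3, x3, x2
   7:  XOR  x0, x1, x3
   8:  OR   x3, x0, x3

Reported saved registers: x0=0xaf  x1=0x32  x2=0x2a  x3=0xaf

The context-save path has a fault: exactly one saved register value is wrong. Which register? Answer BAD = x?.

BAD = x1

after  0: x0=0x5b x1=0xa2 x2=0x2a x3=0x7b  N=0 Z=0
after  1: x0=0x27 x1=0xa2 x2=0x2a x3=0x7b  N=0 Z=0
after  2: x0=0x27 x1=0xa2 x2=0x2a x3=0x7b  N=1 Z=0
after  3: x0=0x27 x1=0xa2 x2=0x2a x3=0x85  N=1 Z=0
after  4: x0=0x27 x1=0x22 x2=0x2a x3=0x85  N=0 Z=0
after  5: x0=0xaf x1=0x22 x2=0x2a x3=0x85  N=1 Z=0
after  6: x0=0xaf x1=0x22 x2=0x2a x3=0xaf  N=1 Z=0
-- IRQ taken; context saved, return-PC = 7 --
mismatch: x1: reported 0x32 vs actual 0x22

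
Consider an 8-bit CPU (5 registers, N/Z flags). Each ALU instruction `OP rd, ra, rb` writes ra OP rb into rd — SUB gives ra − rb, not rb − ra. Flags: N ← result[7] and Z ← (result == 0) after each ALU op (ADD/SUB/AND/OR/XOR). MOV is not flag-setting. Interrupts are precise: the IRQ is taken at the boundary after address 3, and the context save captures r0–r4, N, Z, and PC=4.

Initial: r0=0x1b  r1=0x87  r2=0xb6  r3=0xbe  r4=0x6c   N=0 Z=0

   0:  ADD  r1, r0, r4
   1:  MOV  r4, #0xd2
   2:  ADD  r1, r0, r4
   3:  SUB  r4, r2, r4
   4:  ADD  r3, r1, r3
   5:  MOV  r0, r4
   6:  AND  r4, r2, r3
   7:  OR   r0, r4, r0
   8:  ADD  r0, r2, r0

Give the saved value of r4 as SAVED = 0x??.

after  0: r0=0x1b r1=0x87 r2=0xb6 r3=0xbe r4=0x6c  N=1 Z=0
after  1: r0=0x1b r1=0x87 r2=0xb6 r3=0xbe r4=0xd2  N=1 Z=0
after  2: r0=0x1b r1=0xed r2=0xb6 r3=0xbe r4=0xd2  N=1 Z=0
after  3: r0=0x1b r1=0xed r2=0xb6 r3=0xbe r4=0xe4  N=1 Z=0
-- IRQ taken; context saved, return-PC = 4 --

SAVED = 0xe4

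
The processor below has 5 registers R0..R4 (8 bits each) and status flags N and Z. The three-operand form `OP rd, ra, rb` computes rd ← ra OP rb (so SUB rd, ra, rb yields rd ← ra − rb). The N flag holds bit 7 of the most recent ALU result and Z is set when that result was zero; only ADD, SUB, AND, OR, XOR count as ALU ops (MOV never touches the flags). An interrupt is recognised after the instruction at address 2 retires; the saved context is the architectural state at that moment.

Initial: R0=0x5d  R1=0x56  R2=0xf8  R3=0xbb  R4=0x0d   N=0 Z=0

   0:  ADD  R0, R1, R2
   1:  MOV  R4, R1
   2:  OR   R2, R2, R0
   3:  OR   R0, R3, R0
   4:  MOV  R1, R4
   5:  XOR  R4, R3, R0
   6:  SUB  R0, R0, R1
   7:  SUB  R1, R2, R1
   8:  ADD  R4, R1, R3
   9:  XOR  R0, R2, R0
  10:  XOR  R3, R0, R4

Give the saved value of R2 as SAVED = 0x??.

after  0: R0=0x4e R1=0x56 R2=0xf8 R3=0xbb R4=0x0d  N=0 Z=0
after  1: R0=0x4e R1=0x56 R2=0xf8 R3=0xbb R4=0x56  N=0 Z=0
after  2: R0=0x4e R1=0x56 R2=0xfe R3=0xbb R4=0x56  N=1 Z=0
-- IRQ taken; context saved, return-PC = 3 --

SAVED = 0xfe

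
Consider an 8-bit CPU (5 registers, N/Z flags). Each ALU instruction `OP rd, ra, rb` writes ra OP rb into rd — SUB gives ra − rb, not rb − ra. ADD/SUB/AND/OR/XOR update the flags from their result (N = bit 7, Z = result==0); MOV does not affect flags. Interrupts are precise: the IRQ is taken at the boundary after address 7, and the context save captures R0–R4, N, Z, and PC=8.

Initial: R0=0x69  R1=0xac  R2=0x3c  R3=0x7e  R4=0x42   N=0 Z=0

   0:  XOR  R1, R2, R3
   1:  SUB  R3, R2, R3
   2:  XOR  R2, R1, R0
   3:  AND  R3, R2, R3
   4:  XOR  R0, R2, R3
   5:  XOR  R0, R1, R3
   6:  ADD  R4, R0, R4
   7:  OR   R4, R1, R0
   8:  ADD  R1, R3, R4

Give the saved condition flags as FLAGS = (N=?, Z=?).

after  0: R0=0x69 R1=0x42 R2=0x3c R3=0x7e R4=0x42  N=0 Z=0
after  1: R0=0x69 R1=0x42 R2=0x3c R3=0xbe R4=0x42  N=1 Z=0
after  2: R0=0x69 R1=0x42 R2=0x2b R3=0xbe R4=0x42  N=0 Z=0
after  3: R0=0x69 R1=0x42 R2=0x2b R3=0x2a R4=0x42  N=0 Z=0
after  4: R0=0x01 R1=0x42 R2=0x2b R3=0x2a R4=0x42  N=0 Z=0
after  5: R0=0x68 R1=0x42 R2=0x2b R3=0x2a R4=0x42  N=0 Z=0
after  6: R0=0x68 R1=0x42 R2=0x2b R3=0x2a R4=0xaa  N=1 Z=0
after  7: R0=0x68 R1=0x42 R2=0x2b R3=0x2a R4=0x6a  N=0 Z=0
-- IRQ taken; context saved, return-PC = 8 --

FLAGS = (N=0, Z=0)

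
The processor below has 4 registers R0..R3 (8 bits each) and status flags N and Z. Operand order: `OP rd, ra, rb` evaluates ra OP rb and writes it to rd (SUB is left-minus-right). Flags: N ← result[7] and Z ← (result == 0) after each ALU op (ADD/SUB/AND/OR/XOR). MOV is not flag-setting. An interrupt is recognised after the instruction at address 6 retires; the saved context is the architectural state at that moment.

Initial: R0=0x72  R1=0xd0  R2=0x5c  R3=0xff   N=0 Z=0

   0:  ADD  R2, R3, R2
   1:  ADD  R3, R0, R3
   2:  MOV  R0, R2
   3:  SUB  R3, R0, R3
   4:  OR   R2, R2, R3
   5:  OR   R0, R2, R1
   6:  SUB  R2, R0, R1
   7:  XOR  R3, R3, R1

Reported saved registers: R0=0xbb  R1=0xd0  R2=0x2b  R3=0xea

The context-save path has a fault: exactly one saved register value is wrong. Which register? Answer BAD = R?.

after  0: R0=0x72 R1=0xd0 R2=0x5b R3=0xff  N=0 Z=0
after  1: R0=0x72 R1=0xd0 R2=0x5b R3=0x71  N=0 Z=0
after  2: R0=0x5b R1=0xd0 R2=0x5b R3=0x71  N=0 Z=0
after  3: R0=0x5b R1=0xd0 R2=0x5b R3=0xea  N=1 Z=0
after  4: R0=0x5b R1=0xd0 R2=0xfb R3=0xea  N=1 Z=0
after  5: R0=0xfb R1=0xd0 R2=0xfb R3=0xea  N=1 Z=0
after  6: R0=0xfb R1=0xd0 R2=0x2b R3=0xea  N=0 Z=0
-- IRQ taken; context saved, return-PC = 7 --
mismatch: R0: reported 0xbb vs actual 0xfb

BAD = R0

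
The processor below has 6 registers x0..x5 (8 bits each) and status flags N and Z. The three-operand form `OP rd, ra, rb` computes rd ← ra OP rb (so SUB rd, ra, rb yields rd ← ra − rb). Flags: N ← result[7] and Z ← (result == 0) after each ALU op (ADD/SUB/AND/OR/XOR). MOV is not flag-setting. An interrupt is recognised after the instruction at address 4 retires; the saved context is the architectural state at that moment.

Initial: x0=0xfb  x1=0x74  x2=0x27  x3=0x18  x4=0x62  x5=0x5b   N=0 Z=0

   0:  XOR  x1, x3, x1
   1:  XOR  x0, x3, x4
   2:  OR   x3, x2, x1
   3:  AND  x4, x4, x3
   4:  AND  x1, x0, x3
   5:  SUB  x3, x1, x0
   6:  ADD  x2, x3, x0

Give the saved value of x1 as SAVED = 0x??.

after  0: x0=0xfb x1=0x6c x2=0x27 x3=0x18 x4=0x62 x5=0x5b  N=0 Z=0
after  1: x0=0x7a x1=0x6c x2=0x27 x3=0x18 x4=0x62 x5=0x5b  N=0 Z=0
after  2: x0=0x7a x1=0x6c x2=0x27 x3=0x6f x4=0x62 x5=0x5b  N=0 Z=0
after  3: x0=0x7a x1=0x6c x2=0x27 x3=0x6f x4=0x62 x5=0x5b  N=0 Z=0
after  4: x0=0x7a x1=0x6a x2=0x27 x3=0x6f x4=0x62 x5=0x5b  N=0 Z=0
-- IRQ taken; context saved, return-PC = 5 --

SAVED = 0x6a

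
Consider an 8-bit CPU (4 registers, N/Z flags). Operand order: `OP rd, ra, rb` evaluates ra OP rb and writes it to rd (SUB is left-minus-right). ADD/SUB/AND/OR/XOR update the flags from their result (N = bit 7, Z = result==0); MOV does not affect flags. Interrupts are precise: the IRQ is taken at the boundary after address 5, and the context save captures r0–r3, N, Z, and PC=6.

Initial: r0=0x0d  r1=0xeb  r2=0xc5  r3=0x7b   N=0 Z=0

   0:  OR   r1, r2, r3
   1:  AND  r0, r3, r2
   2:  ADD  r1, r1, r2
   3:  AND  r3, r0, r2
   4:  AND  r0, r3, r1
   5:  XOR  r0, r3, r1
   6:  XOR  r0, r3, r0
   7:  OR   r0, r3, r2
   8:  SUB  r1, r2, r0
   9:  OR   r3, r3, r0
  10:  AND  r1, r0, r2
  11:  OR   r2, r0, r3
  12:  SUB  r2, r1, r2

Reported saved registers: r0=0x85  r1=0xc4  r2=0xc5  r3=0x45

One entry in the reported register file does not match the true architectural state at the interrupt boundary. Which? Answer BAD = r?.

after  0: r0=0x0d r1=0xff r2=0xc5 r3=0x7b  N=1 Z=0
after  1: r0=0x41 r1=0xff r2=0xc5 r3=0x7b  N=0 Z=0
after  2: r0=0x41 r1=0xc4 r2=0xc5 r3=0x7b  N=1 Z=0
after  3: r0=0x41 r1=0xc4 r2=0xc5 r3=0x41  N=0 Z=0
after  4: r0=0x40 r1=0xc4 r2=0xc5 r3=0x41  N=0 Z=0
after  5: r0=0x85 r1=0xc4 r2=0xc5 r3=0x41  N=1 Z=0
-- IRQ taken; context saved, return-PC = 6 --
mismatch: r3: reported 0x45 vs actual 0x41

BAD = r3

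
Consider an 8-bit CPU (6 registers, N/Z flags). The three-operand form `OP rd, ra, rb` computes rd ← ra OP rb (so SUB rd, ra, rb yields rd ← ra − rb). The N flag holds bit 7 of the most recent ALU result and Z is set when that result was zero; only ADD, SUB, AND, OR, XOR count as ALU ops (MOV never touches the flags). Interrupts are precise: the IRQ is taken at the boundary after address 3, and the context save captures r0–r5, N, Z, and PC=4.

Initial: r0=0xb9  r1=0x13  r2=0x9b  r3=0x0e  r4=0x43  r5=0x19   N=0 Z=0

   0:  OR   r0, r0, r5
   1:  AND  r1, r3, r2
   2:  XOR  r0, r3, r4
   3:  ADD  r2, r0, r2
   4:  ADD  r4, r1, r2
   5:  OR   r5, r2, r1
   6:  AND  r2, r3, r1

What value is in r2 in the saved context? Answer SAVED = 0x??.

SAVED = 0xe8

after  0: r0=0xb9 r1=0x13 r2=0x9b r3=0x0e r4=0x43 r5=0x19  N=1 Z=0
after  1: r0=0xb9 r1=0x0a r2=0x9b r3=0x0e r4=0x43 r5=0x19  N=0 Z=0
after  2: r0=0x4d r1=0x0a r2=0x9b r3=0x0e r4=0x43 r5=0x19  N=0 Z=0
after  3: r0=0x4d r1=0x0a r2=0xe8 r3=0x0e r4=0x43 r5=0x19  N=1 Z=0
-- IRQ taken; context saved, return-PC = 4 --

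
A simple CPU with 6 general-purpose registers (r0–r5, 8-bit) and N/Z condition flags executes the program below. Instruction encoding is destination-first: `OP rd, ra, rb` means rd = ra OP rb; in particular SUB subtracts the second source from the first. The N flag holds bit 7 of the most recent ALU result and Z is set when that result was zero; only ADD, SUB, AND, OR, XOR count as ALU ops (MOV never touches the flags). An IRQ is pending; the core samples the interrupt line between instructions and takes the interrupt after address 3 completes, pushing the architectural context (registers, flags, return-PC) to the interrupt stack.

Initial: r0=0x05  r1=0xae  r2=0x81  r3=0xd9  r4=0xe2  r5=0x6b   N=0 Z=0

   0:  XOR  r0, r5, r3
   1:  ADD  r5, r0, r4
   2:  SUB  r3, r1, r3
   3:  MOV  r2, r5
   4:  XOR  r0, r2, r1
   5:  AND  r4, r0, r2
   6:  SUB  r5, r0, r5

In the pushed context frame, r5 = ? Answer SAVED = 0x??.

after  0: r0=0xb2 r1=0xae r2=0x81 r3=0xd9 r4=0xe2 r5=0x6b  N=1 Z=0
after  1: r0=0xb2 r1=0xae r2=0x81 r3=0xd9 r4=0xe2 r5=0x94  N=1 Z=0
after  2: r0=0xb2 r1=0xae r2=0x81 r3=0xd5 r4=0xe2 r5=0x94  N=1 Z=0
after  3: r0=0xb2 r1=0xae r2=0x94 r3=0xd5 r4=0xe2 r5=0x94  N=1 Z=0
-- IRQ taken; context saved, return-PC = 4 --

SAVED = 0x94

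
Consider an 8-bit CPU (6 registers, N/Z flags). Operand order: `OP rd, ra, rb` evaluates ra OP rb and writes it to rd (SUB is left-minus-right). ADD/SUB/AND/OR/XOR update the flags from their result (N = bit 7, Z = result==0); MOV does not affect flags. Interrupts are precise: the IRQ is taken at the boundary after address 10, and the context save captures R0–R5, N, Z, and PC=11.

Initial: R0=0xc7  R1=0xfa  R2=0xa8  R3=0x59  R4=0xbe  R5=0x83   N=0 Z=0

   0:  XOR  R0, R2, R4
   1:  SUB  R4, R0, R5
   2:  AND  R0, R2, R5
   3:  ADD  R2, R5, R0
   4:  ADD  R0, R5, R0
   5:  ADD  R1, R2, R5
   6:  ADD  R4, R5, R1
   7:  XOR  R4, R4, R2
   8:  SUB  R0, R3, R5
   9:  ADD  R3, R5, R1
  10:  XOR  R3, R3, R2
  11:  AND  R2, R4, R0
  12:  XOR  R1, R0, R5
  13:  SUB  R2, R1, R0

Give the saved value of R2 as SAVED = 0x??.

SAVED = 0x03

after  0: R0=0x16 R1=0xfa R2=0xa8 R3=0x59 R4=0xbe R5=0x83  N=0 Z=0
after  1: R0=0x16 R1=0xfa R2=0xa8 R3=0x59 R4=0x93 R5=0x83  N=1 Z=0
after  2: R0=0x80 R1=0xfa R2=0xa8 R3=0x59 R4=0x93 R5=0x83  N=1 Z=0
after  3: R0=0x80 R1=0xfa R2=0x03 R3=0x59 R4=0x93 R5=0x83  N=0 Z=0
after  4: R0=0x03 R1=0xfa R2=0x03 R3=0x59 R4=0x93 R5=0x83  N=0 Z=0
after  5: R0=0x03 R1=0x86 R2=0x03 R3=0x59 R4=0x93 R5=0x83  N=1 Z=0
after  6: R0=0x03 R1=0x86 R2=0x03 R3=0x59 R4=0x09 R5=0x83  N=0 Z=0
after  7: R0=0x03 R1=0x86 R2=0x03 R3=0x59 R4=0x0a R5=0x83  N=0 Z=0
after  8: R0=0xd6 R1=0x86 R2=0x03 R3=0x59 R4=0x0a R5=0x83  N=1 Z=0
after  9: R0=0xd6 R1=0x86 R2=0x03 R3=0x09 R4=0x0a R5=0x83  N=0 Z=0
after 10: R0=0xd6 R1=0x86 R2=0x03 R3=0x0a R4=0x0a R5=0x83  N=0 Z=0
-- IRQ taken; context saved, return-PC = 11 --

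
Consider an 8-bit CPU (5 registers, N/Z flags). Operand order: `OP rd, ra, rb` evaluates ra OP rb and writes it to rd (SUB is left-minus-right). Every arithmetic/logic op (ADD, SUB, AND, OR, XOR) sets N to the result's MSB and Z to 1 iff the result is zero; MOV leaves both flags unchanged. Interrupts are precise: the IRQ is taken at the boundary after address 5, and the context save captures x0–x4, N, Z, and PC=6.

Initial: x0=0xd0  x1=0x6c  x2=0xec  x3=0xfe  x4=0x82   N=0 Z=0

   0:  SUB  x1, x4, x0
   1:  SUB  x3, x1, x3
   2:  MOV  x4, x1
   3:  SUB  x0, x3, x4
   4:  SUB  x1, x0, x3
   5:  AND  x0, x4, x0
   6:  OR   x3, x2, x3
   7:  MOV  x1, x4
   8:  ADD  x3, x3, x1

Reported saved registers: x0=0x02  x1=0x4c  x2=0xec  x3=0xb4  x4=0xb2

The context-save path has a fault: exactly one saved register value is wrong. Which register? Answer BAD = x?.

BAD = x1

after  0: x0=0xd0 x1=0xb2 x2=0xec x3=0xfe x4=0x82  N=1 Z=0
after  1: x0=0xd0 x1=0xb2 x2=0xec x3=0xb4 x4=0x82  N=1 Z=0
after  2: x0=0xd0 x1=0xb2 x2=0xec x3=0xb4 x4=0xb2  N=1 Z=0
after  3: x0=0x02 x1=0xb2 x2=0xec x3=0xb4 x4=0xb2  N=0 Z=0
after  4: x0=0x02 x1=0x4e x2=0xec x3=0xb4 x4=0xb2  N=0 Z=0
after  5: x0=0x02 x1=0x4e x2=0xec x3=0xb4 x4=0xb2  N=0 Z=0
-- IRQ taken; context saved, return-PC = 6 --
mismatch: x1: reported 0x4c vs actual 0x4e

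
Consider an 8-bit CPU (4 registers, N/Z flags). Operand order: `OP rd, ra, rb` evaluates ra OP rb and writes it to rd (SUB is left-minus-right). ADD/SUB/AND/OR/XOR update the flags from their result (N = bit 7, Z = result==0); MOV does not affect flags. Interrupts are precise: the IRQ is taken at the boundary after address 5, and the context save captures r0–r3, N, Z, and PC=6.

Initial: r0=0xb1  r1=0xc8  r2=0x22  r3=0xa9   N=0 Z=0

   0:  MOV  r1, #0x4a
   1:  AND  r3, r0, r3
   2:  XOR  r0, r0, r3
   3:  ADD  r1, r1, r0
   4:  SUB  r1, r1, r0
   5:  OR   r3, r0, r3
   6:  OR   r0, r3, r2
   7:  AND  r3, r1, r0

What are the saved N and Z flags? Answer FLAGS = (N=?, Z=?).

after  0: r0=0xb1 r1=0x4a r2=0x22 r3=0xa9  N=0 Z=0
after  1: r0=0xb1 r1=0x4a r2=0x22 r3=0xa1  N=1 Z=0
after  2: r0=0x10 r1=0x4a r2=0x22 r3=0xa1  N=0 Z=0
after  3: r0=0x10 r1=0x5a r2=0x22 r3=0xa1  N=0 Z=0
after  4: r0=0x10 r1=0x4a r2=0x22 r3=0xa1  N=0 Z=0
after  5: r0=0x10 r1=0x4a r2=0x22 r3=0xb1  N=1 Z=0
-- IRQ taken; context saved, return-PC = 6 --

FLAGS = (N=1, Z=0)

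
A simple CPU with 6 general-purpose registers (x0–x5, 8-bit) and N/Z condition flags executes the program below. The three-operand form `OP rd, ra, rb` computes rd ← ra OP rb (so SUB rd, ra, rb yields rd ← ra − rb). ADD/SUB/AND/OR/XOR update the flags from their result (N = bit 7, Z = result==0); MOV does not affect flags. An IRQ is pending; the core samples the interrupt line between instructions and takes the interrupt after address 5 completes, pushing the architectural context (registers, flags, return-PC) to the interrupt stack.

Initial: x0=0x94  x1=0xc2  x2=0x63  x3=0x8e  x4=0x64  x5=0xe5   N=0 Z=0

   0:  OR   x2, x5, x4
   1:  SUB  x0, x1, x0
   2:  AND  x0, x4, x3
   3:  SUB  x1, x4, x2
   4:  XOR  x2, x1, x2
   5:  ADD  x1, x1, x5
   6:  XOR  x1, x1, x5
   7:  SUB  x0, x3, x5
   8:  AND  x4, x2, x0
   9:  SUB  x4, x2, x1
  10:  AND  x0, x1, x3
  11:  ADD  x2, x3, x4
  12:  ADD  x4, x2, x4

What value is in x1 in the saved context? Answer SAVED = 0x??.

after  0: x0=0x94 x1=0xc2 x2=0xe5 x3=0x8e x4=0x64 x5=0xe5  N=1 Z=0
after  1: x0=0x2e x1=0xc2 x2=0xe5 x3=0x8e x4=0x64 x5=0xe5  N=0 Z=0
after  2: x0=0x04 x1=0xc2 x2=0xe5 x3=0x8e x4=0x64 x5=0xe5  N=0 Z=0
after  3: x0=0x04 x1=0x7f x2=0xe5 x3=0x8e x4=0x64 x5=0xe5  N=0 Z=0
after  4: x0=0x04 x1=0x7f x2=0x9a x3=0x8e x4=0x64 x5=0xe5  N=1 Z=0
after  5: x0=0x04 x1=0x64 x2=0x9a x3=0x8e x4=0x64 x5=0xe5  N=0 Z=0
-- IRQ taken; context saved, return-PC = 6 --

SAVED = 0x64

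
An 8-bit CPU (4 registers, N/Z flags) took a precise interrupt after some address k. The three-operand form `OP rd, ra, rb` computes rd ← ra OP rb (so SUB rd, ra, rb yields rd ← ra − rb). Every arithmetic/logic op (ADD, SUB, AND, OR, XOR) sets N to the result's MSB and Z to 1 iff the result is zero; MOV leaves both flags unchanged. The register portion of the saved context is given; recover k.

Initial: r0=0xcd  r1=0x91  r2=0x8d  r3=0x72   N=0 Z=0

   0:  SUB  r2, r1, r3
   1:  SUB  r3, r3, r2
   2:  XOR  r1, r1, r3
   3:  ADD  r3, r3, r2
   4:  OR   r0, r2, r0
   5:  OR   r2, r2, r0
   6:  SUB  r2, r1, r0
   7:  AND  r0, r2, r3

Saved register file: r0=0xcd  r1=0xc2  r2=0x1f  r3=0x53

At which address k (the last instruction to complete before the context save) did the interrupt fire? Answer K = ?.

after  0: r0=0xcd r1=0x91 r2=0x1f r3=0x72  N=0 Z=0
after  1: r0=0xcd r1=0x91 r2=0x1f r3=0x53  N=0 Z=0
after  2: r0=0xcd r1=0xc2 r2=0x1f r3=0x53  N=1 Z=0
-- IRQ taken; context saved, return-PC = 3 --

K = 2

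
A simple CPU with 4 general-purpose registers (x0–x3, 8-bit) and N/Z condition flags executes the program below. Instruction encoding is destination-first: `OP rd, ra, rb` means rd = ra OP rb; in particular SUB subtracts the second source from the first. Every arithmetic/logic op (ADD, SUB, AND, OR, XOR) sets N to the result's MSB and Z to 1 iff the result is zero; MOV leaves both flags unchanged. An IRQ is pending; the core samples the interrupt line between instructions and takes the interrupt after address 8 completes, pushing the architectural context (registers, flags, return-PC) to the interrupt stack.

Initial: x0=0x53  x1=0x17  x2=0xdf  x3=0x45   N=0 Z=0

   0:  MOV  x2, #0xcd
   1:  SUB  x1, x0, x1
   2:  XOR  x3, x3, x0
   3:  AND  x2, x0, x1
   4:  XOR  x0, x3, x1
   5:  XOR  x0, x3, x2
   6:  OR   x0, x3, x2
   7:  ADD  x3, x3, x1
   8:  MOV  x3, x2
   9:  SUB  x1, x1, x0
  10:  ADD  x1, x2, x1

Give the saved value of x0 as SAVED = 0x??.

after  0: x0=0x53 x1=0x17 x2=0xcd x3=0x45  N=0 Z=0
after  1: x0=0x53 x1=0x3c x2=0xcd x3=0x45  N=0 Z=0
after  2: x0=0x53 x1=0x3c x2=0xcd x3=0x16  N=0 Z=0
after  3: x0=0x53 x1=0x3c x2=0x10 x3=0x16  N=0 Z=0
after  4: x0=0x2a x1=0x3c x2=0x10 x3=0x16  N=0 Z=0
after  5: x0=0x06 x1=0x3c x2=0x10 x3=0x16  N=0 Z=0
after  6: x0=0x16 x1=0x3c x2=0x10 x3=0x16  N=0 Z=0
after  7: x0=0x16 x1=0x3c x2=0x10 x3=0x52  N=0 Z=0
after  8: x0=0x16 x1=0x3c x2=0x10 x3=0x10  N=0 Z=0
-- IRQ taken; context saved, return-PC = 9 --

SAVED = 0x16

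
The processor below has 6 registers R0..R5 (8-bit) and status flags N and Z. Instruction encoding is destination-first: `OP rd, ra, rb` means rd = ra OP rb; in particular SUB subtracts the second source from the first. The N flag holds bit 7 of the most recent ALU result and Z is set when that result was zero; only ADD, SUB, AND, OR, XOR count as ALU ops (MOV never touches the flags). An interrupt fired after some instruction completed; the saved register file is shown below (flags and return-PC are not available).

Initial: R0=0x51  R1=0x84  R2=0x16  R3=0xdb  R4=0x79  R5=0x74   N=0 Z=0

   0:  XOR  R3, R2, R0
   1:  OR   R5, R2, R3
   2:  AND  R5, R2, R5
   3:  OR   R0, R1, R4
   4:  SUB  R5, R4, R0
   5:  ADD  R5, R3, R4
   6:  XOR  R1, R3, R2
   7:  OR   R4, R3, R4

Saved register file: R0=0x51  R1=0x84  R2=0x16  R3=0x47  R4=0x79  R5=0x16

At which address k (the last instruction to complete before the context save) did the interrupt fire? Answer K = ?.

after  0: R0=0x51 R1=0x84 R2=0x16 R3=0x47 R4=0x79 R5=0x74  N=0 Z=0
after  1: R0=0x51 R1=0x84 R2=0x16 R3=0x47 R4=0x79 R5=0x57  N=0 Z=0
after  2: R0=0x51 R1=0x84 R2=0x16 R3=0x47 R4=0x79 R5=0x16  N=0 Z=0
-- IRQ taken; context saved, return-PC = 3 --

K = 2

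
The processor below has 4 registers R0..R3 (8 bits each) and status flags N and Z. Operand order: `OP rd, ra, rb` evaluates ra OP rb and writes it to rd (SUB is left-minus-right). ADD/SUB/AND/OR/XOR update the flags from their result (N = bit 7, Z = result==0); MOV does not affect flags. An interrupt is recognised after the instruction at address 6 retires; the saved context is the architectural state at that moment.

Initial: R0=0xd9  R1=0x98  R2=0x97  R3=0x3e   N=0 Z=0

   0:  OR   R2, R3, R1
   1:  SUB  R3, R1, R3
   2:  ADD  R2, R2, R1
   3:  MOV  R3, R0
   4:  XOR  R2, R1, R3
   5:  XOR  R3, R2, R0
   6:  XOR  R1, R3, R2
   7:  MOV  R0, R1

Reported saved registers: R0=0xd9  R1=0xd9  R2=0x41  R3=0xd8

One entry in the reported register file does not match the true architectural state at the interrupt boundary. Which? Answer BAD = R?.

after  0: R0=0xd9 R1=0x98 R2=0xbe R3=0x3e  N=1 Z=0
after  1: R0=0xd9 R1=0x98 R2=0xbe R3=0x5a  N=0 Z=0
after  2: R0=0xd9 R1=0x98 R2=0x56 R3=0x5a  N=0 Z=0
after  3: R0=0xd9 R1=0x98 R2=0x56 R3=0xd9  N=0 Z=0
after  4: R0=0xd9 R1=0x98 R2=0x41 R3=0xd9  N=0 Z=0
after  5: R0=0xd9 R1=0x98 R2=0x41 R3=0x98  N=1 Z=0
after  6: R0=0xd9 R1=0xd9 R2=0x41 R3=0x98  N=1 Z=0
-- IRQ taken; context saved, return-PC = 7 --
mismatch: R3: reported 0xd8 vs actual 0x98

BAD = R3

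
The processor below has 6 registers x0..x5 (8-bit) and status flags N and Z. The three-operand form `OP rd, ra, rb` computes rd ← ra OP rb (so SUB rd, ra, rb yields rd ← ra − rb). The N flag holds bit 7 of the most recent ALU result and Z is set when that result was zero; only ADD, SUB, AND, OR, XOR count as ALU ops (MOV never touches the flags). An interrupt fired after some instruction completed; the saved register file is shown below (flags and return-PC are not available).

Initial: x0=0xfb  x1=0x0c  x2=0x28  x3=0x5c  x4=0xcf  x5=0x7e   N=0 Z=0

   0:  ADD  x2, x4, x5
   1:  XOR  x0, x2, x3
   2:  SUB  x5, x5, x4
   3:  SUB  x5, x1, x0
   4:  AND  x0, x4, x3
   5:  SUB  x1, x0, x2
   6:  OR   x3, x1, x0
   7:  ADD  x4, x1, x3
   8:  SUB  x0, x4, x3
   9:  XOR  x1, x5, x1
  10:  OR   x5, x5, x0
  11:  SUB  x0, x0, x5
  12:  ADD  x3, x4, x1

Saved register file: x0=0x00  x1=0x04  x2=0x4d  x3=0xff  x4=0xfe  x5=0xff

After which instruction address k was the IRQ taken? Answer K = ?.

K = 11

after  0: x0=0xfb x1=0x0c x2=0x4d x3=0x5c x4=0xcf x5=0x7e  N=0 Z=0
after  1: x0=0x11 x1=0x0c x2=0x4d x3=0x5c x4=0xcf x5=0x7e  N=0 Z=0
after  2: x0=0x11 x1=0x0c x2=0x4d x3=0x5c x4=0xcf x5=0xaf  N=1 Z=0
after  3: x0=0x11 x1=0x0c x2=0x4d x3=0x5c x4=0xcf x5=0xfb  N=1 Z=0
after  4: x0=0x4c x1=0x0c x2=0x4d x3=0x5c x4=0xcf x5=0xfb  N=0 Z=0
after  5: x0=0x4c x1=0xff x2=0x4d x3=0x5c x4=0xcf x5=0xfb  N=1 Z=0
after  6: x0=0x4c x1=0xff x2=0x4d x3=0xff x4=0xcf x5=0xfb  N=1 Z=0
after  7: x0=0x4c x1=0xff x2=0x4d x3=0xff x4=0xfe x5=0xfb  N=1 Z=0
after  8: x0=0xff x1=0xff x2=0x4d x3=0xff x4=0xfe x5=0xfb  N=1 Z=0
after  9: x0=0xff x1=0x04 x2=0x4d x3=0xff x4=0xfe x5=0xfb  N=0 Z=0
after 10: x0=0xff x1=0x04 x2=0x4d x3=0xff x4=0xfe x5=0xff  N=1 Z=0
after 11: x0=0x00 x1=0x04 x2=0x4d x3=0xff x4=0xfe x5=0xff  N=0 Z=1
-- IRQ taken; context saved, return-PC = 12 --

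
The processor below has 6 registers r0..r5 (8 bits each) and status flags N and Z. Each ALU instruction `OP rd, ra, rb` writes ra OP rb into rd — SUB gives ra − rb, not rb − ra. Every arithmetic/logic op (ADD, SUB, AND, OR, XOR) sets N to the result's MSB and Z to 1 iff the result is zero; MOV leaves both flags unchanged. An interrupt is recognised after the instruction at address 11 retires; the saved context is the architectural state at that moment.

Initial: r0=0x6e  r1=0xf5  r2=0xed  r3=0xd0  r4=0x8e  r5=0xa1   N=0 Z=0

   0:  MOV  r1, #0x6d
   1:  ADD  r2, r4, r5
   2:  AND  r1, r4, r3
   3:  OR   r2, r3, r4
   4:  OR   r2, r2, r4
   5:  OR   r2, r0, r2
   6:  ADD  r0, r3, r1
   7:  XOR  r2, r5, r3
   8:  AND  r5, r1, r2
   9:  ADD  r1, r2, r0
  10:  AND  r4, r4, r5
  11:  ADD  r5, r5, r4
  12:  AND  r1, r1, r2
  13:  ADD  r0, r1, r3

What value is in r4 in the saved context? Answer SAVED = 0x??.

SAVED = 0x00

after  0: r0=0x6e r1=0x6d r2=0xed r3=0xd0 r4=0x8e r5=0xa1  N=0 Z=0
after  1: r0=0x6e r1=0x6d r2=0x2f r3=0xd0 r4=0x8e r5=0xa1  N=0 Z=0
after  2: r0=0x6e r1=0x80 r2=0x2f r3=0xd0 r4=0x8e r5=0xa1  N=1 Z=0
after  3: r0=0x6e r1=0x80 r2=0xde r3=0xd0 r4=0x8e r5=0xa1  N=1 Z=0
after  4: r0=0x6e r1=0x80 r2=0xde r3=0xd0 r4=0x8e r5=0xa1  N=1 Z=0
after  5: r0=0x6e r1=0x80 r2=0xfe r3=0xd0 r4=0x8e r5=0xa1  N=1 Z=0
after  6: r0=0x50 r1=0x80 r2=0xfe r3=0xd0 r4=0x8e r5=0xa1  N=0 Z=0
after  7: r0=0x50 r1=0x80 r2=0x71 r3=0xd0 r4=0x8e r5=0xa1  N=0 Z=0
after  8: r0=0x50 r1=0x80 r2=0x71 r3=0xd0 r4=0x8e r5=0x00  N=0 Z=1
after  9: r0=0x50 r1=0xc1 r2=0x71 r3=0xd0 r4=0x8e r5=0x00  N=1 Z=0
after 10: r0=0x50 r1=0xc1 r2=0x71 r3=0xd0 r4=0x00 r5=0x00  N=0 Z=1
after 11: r0=0x50 r1=0xc1 r2=0x71 r3=0xd0 r4=0x00 r5=0x00  N=0 Z=1
-- IRQ taken; context saved, return-PC = 12 --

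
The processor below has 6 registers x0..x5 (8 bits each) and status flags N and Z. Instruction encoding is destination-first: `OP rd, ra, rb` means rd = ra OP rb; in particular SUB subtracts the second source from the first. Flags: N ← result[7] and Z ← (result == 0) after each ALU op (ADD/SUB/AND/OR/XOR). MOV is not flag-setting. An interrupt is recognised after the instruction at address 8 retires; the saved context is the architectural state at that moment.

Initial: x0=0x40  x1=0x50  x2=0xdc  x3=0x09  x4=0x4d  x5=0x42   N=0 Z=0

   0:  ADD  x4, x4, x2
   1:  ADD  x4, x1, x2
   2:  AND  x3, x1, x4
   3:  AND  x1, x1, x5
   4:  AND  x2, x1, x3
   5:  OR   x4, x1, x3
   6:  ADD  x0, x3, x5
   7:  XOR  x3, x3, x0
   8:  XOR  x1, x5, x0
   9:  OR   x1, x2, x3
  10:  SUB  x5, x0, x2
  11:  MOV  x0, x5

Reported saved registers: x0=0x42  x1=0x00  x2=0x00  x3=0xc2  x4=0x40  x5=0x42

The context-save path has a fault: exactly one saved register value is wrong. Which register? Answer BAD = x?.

BAD = x3

after  0: x0=0x40 x1=0x50 x2=0xdc x3=0x09 x4=0x29 x5=0x42  N=0 Z=0
after  1: x0=0x40 x1=0x50 x2=0xdc x3=0x09 x4=0x2c x5=0x42  N=0 Z=0
after  2: x0=0x40 x1=0x50 x2=0xdc x3=0x00 x4=0x2c x5=0x42  N=0 Z=1
after  3: x0=0x40 x1=0x40 x2=0xdc x3=0x00 x4=0x2c x5=0x42  N=0 Z=0
after  4: x0=0x40 x1=0x40 x2=0x00 x3=0x00 x4=0x2c x5=0x42  N=0 Z=1
after  5: x0=0x40 x1=0x40 x2=0x00 x3=0x00 x4=0x40 x5=0x42  N=0 Z=0
after  6: x0=0x42 x1=0x40 x2=0x00 x3=0x00 x4=0x40 x5=0x42  N=0 Z=0
after  7: x0=0x42 x1=0x40 x2=0x00 x3=0x42 x4=0x40 x5=0x42  N=0 Z=0
after  8: x0=0x42 x1=0x00 x2=0x00 x3=0x42 x4=0x40 x5=0x42  N=0 Z=1
-- IRQ taken; context saved, return-PC = 9 --
mismatch: x3: reported 0xc2 vs actual 0x42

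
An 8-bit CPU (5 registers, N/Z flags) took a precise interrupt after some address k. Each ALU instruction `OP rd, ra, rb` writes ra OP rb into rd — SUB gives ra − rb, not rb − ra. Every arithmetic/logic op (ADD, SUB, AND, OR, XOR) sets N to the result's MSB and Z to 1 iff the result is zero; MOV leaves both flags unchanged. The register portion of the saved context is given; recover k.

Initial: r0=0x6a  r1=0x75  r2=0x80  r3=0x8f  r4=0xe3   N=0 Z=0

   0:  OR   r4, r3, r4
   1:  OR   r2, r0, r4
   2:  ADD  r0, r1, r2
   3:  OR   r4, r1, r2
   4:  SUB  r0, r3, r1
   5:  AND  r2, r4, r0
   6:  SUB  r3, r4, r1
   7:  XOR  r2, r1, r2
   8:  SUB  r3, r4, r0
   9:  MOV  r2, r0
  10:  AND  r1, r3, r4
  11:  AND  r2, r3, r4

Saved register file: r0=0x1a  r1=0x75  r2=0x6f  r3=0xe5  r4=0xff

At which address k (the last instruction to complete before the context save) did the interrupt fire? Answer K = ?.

after  0: r0=0x6a r1=0x75 r2=0x80 r3=0x8f r4=0xef  N=1 Z=0
after  1: r0=0x6a r1=0x75 r2=0xef r3=0x8f r4=0xef  N=1 Z=0
after  2: r0=0x64 r1=0x75 r2=0xef r3=0x8f r4=0xef  N=0 Z=0
after  3: r0=0x64 r1=0x75 r2=0xef r3=0x8f r4=0xff  N=1 Z=0
after  4: r0=0x1a r1=0x75 r2=0xef r3=0x8f r4=0xff  N=0 Z=0
after  5: r0=0x1a r1=0x75 r2=0x1a r3=0x8f r4=0xff  N=0 Z=0
after  6: r0=0x1a r1=0x75 r2=0x1a r3=0x8a r4=0xff  N=1 Z=0
after  7: r0=0x1a r1=0x75 r2=0x6f r3=0x8a r4=0xff  N=0 Z=0
after  8: r0=0x1a r1=0x75 r2=0x6f r3=0xe5 r4=0xff  N=1 Z=0
-- IRQ taken; context saved, return-PC = 9 --

K = 8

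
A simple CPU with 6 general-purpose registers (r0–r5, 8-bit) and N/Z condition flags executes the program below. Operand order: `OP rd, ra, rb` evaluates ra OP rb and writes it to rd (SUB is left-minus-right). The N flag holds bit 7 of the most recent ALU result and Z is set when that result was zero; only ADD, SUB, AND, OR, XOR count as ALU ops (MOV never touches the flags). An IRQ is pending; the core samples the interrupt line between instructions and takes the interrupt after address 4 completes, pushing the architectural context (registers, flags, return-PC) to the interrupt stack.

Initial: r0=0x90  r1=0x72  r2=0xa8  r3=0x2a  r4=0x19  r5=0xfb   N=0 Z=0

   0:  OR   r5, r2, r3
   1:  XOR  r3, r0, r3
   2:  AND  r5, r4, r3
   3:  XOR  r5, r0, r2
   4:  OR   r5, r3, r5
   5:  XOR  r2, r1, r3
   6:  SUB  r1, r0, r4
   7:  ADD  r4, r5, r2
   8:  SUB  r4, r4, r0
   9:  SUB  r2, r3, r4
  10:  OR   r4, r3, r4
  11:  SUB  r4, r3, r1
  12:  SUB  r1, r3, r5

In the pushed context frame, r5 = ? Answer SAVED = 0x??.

SAVED = 0xba

after  0: r0=0x90 r1=0x72 r2=0xa8 r3=0x2a r4=0x19 r5=0xaa  N=1 Z=0
after  1: r0=0x90 r1=0x72 r2=0xa8 r3=0xba r4=0x19 r5=0xaa  N=1 Z=0
after  2: r0=0x90 r1=0x72 r2=0xa8 r3=0xba r4=0x19 r5=0x18  N=0 Z=0
after  3: r0=0x90 r1=0x72 r2=0xa8 r3=0xba r4=0x19 r5=0x38  N=0 Z=0
after  4: r0=0x90 r1=0x72 r2=0xa8 r3=0xba r4=0x19 r5=0xba  N=1 Z=0
-- IRQ taken; context saved, return-PC = 5 --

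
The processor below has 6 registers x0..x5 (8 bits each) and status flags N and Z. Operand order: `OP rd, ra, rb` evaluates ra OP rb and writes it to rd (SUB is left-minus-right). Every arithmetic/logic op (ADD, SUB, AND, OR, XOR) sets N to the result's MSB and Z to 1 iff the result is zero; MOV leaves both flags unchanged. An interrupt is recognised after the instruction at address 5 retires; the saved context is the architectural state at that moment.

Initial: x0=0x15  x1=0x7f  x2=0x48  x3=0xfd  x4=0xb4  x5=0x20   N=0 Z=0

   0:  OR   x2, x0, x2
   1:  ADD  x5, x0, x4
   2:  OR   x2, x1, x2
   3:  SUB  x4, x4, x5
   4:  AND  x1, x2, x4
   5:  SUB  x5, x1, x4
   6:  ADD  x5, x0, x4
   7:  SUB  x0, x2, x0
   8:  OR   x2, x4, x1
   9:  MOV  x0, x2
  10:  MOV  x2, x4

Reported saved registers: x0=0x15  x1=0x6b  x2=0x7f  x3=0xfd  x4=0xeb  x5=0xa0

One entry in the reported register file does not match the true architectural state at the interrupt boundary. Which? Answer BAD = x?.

BAD = x5

after  0: x0=0x15 x1=0x7f x2=0x5d x3=0xfd x4=0xb4 x5=0x20  N=0 Z=0
after  1: x0=0x15 x1=0x7f x2=0x5d x3=0xfd x4=0xb4 x5=0xc9  N=1 Z=0
after  2: x0=0x15 x1=0x7f x2=0x7f x3=0xfd x4=0xb4 x5=0xc9  N=0 Z=0
after  3: x0=0x15 x1=0x7f x2=0x7f x3=0xfd x4=0xeb x5=0xc9  N=1 Z=0
after  4: x0=0x15 x1=0x6b x2=0x7f x3=0xfd x4=0xeb x5=0xc9  N=0 Z=0
after  5: x0=0x15 x1=0x6b x2=0x7f x3=0xfd x4=0xeb x5=0x80  N=1 Z=0
-- IRQ taken; context saved, return-PC = 6 --
mismatch: x5: reported 0xa0 vs actual 0x80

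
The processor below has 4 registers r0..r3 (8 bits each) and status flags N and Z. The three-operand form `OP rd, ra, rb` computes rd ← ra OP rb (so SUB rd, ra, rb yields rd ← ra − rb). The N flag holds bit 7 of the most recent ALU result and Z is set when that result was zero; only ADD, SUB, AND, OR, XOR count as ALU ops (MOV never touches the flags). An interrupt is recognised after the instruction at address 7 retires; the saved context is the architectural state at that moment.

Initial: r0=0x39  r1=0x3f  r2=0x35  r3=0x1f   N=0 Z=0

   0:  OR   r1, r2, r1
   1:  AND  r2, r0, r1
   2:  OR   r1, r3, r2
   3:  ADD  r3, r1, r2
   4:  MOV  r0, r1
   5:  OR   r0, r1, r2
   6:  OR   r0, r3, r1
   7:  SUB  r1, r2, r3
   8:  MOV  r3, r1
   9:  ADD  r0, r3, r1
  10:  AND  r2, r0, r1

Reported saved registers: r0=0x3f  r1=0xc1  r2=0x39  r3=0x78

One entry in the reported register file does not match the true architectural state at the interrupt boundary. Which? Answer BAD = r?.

after  0: r0=0x39 r1=0x3f r2=0x35 r3=0x1f  N=0 Z=0
after  1: r0=0x39 r1=0x3f r2=0x39 r3=0x1f  N=0 Z=0
after  2: r0=0x39 r1=0x3f r2=0x39 r3=0x1f  N=0 Z=0
after  3: r0=0x39 r1=0x3f r2=0x39 r3=0x78  N=0 Z=0
after  4: r0=0x3f r1=0x3f r2=0x39 r3=0x78  N=0 Z=0
after  5: r0=0x3f r1=0x3f r2=0x39 r3=0x78  N=0 Z=0
after  6: r0=0x7f r1=0x3f r2=0x39 r3=0x78  N=0 Z=0
after  7: r0=0x7f r1=0xc1 r2=0x39 r3=0x78  N=1 Z=0
-- IRQ taken; context saved, return-PC = 8 --
mismatch: r0: reported 0x3f vs actual 0x7f

BAD = r0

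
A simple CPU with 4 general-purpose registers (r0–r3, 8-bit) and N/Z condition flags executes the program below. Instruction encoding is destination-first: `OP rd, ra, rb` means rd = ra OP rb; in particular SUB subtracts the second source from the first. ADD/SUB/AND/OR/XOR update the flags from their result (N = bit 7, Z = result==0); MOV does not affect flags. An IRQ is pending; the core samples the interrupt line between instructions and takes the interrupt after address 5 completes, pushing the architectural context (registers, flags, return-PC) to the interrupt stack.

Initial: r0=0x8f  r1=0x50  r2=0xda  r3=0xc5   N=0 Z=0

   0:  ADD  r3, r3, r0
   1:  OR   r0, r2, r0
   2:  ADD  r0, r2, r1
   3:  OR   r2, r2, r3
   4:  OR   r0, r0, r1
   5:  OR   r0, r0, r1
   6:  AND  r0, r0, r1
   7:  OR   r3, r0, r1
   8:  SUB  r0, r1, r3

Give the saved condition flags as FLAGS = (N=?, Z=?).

after  0: r0=0x8f r1=0x50 r2=0xda r3=0x54  N=0 Z=0
after  1: r0=0xdf r1=0x50 r2=0xda r3=0x54  N=1 Z=0
after  2: r0=0x2a r1=0x50 r2=0xda r3=0x54  N=0 Z=0
after  3: r0=0x2a r1=0x50 r2=0xde r3=0x54  N=1 Z=0
after  4: r0=0x7a r1=0x50 r2=0xde r3=0x54  N=0 Z=0
after  5: r0=0x7a r1=0x50 r2=0xde r3=0x54  N=0 Z=0
-- IRQ taken; context saved, return-PC = 6 --

FLAGS = (N=0, Z=0)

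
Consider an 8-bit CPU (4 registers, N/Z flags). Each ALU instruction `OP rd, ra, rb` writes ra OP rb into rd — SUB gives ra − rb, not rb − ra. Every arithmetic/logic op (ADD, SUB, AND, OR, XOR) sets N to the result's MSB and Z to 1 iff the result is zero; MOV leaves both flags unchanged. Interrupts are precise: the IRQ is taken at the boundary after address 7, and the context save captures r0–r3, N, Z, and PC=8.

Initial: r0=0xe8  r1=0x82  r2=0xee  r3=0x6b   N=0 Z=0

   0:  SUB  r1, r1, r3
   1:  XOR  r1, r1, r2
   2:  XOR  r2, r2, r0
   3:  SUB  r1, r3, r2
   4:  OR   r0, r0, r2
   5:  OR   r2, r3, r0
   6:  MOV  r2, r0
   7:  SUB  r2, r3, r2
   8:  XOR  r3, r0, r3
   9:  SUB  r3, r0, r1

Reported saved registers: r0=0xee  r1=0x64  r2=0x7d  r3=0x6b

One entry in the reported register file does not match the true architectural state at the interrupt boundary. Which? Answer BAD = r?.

after  0: r0=0xe8 r1=0x17 r2=0xee r3=0x6b  N=0 Z=0
after  1: r0=0xe8 r1=0xf9 r2=0xee r3=0x6b  N=1 Z=0
after  2: r0=0xe8 r1=0xf9 r2=0x06 r3=0x6b  N=0 Z=0
after  3: r0=0xe8 r1=0x65 r2=0x06 r3=0x6b  N=0 Z=0
after  4: r0=0xee r1=0x65 r2=0x06 r3=0x6b  N=1 Z=0
after  5: r0=0xee r1=0x65 r2=0xef r3=0x6b  N=1 Z=0
after  6: r0=0xee r1=0x65 r2=0xee r3=0x6b  N=1 Z=0
after  7: r0=0xee r1=0x65 r2=0x7d r3=0x6b  N=0 Z=0
-- IRQ taken; context saved, return-PC = 8 --
mismatch: r1: reported 0x64 vs actual 0x65

BAD = r1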